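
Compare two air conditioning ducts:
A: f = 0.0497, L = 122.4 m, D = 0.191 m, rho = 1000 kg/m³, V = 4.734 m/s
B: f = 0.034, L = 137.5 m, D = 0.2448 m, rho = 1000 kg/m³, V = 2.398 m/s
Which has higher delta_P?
delta_P(A) = 356.9 kPa, delta_P(B) = 54.91 kPa. Answer: A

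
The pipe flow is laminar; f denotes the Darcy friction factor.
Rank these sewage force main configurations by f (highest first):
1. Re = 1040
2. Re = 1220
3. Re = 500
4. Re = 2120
Case 1: f = 0.06154
Case 2: f = 0.05246
Case 3: f = 0.128
Case 4: f = 0.03019
Ranking (highest first): 3, 1, 2, 4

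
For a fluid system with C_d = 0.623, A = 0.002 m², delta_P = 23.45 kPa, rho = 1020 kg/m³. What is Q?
Formula: Q = C_d A \sqrt{\frac{2 \Delta P}{\rho}}
Q = 0.623·0.002·√(2·(23.45·1000)/1020)·1000 = 8.449 L/s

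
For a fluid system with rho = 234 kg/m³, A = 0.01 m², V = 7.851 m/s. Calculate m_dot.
Formula: \dot{m} = \rho A V
m_dot = 234·0.01·7.851 = 18.37 kg/s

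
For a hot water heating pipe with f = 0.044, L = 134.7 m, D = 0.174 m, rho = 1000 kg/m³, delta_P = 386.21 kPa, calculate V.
Formula: \Delta P = f \frac{L}{D} \frac{\rho V^2}{2}
Substituting knowns: 386.21 = 0.044·(134.7/0.174)·0.5·1000·V²/1000
Solving for V: V = √((386.21·1000)/(0.044·(134.7/0.174)·0.5·1000)) = 4.762 m/s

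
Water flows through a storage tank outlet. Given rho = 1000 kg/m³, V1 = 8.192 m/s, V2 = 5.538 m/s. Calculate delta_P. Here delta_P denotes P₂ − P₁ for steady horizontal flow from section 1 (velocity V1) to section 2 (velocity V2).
Formula: \Delta P = \frac{1}{2} \rho (V_1^2 - V_2^2)
delta_P = 0.5·1000·(8.192² − 5.538²)/1000 = 18.22 kPa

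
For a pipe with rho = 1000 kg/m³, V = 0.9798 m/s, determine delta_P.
Formula: V = \sqrt{\frac{2 \Delta P}{\rho}}
Substituting knowns: 0.9798 = √(2·(delta_P·1000)/1000)
Solving for delta_P: delta_P = 0.9798²·1000/2/1000 = 0.48 kPa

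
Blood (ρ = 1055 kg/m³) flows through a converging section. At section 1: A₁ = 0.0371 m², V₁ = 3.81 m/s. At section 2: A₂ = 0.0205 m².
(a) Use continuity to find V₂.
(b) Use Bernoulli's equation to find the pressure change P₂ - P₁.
(a) Continuity: A₁V₁=A₂V₂ -> V₂=A₁V₁/A₂=0.0371*3.81/0.0205=6.90 m/s
(b) Bernoulli: P₂-P₁=0.5*rho*(V₁^2-V₂^2)/1000=0.5*1055*(3.81^2-6.90^2)/1000=-17.46 kPa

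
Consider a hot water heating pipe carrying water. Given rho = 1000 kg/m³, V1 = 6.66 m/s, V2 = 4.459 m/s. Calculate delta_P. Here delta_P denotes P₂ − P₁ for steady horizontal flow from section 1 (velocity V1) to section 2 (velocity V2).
Formula: \Delta P = \frac{1}{2} \rho (V_1^2 - V_2^2)
delta_P = 0.5·1000·(6.66² − 4.459²)/1000 = 12.24 kPa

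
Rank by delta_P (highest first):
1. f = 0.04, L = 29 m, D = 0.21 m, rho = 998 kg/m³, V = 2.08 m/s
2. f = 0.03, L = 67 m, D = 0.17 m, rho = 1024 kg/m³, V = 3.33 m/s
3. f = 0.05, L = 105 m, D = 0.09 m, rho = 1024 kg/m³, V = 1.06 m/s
Case 1: delta_P = 11.93 kPa
Case 2: delta_P = 67.13 kPa
Case 3: delta_P = 33.56 kPa
Ranking (highest first): 2, 3, 1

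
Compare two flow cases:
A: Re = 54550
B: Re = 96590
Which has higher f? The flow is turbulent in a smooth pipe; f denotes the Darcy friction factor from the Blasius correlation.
f(A) = 0.02068, f(B) = 0.01792. Answer: A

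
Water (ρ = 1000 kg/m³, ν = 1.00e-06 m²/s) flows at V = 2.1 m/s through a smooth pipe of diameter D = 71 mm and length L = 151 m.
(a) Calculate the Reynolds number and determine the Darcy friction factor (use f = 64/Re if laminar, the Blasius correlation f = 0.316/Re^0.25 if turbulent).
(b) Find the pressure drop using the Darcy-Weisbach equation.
(a) Re = V·D/ν = 2.1·0.071/1.00e-06 = 149100 → turbulent (Re > 4000); f = 0.316/Re^0.25 = 0.316/149100^0.25 = 0.016081 (Blasius is strictly valid for Re ≲ 1e5; used here as the smooth-pipe estimate the problem specifies)
(b) Darcy-Weisbach: ΔP = f·(L/D)·½ρV²/1000 = 0.016081·(151/0.071)·½·1000·2.1²/1000 = 75.41 kPa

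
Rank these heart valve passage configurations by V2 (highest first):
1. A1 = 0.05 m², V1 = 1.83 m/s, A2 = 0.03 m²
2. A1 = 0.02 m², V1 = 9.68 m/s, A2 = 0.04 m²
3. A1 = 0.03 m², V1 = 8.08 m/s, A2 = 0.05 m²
Case 1: V2 = 3.05 m/s
Case 2: V2 = 4.84 m/s
Case 3: V2 = 4.848 m/s
Ranking (highest first): 3, 2, 1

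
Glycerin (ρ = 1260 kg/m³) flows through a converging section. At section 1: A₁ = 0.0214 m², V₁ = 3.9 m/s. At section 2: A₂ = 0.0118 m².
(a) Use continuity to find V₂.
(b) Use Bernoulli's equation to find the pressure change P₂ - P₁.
(a) Continuity: A₁V₁=A₂V₂ -> V₂=A₁V₁/A₂=0.0214*3.9/0.0118=7.07 m/s
(b) Bernoulli: P₂-P₁=0.5*rho*(V₁^2-V₂^2)/1000=0.5*1260*(3.9^2-7.07^2)/1000=-21.91 kPa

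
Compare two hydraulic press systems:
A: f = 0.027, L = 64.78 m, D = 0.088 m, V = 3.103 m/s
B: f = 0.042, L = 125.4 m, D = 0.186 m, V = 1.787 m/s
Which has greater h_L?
h_L(A) = 9.754 m, h_L(B) = 4.609 m. Answer: A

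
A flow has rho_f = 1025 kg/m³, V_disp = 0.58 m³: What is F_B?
Formula: F_B = \rho_f g V_{disp}
F_B = 1025·9.81·0.58 = 5832 N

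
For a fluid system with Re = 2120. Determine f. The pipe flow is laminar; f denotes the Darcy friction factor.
Formula: f = \frac{64}{Re}
f = 64/2120 = 0.03019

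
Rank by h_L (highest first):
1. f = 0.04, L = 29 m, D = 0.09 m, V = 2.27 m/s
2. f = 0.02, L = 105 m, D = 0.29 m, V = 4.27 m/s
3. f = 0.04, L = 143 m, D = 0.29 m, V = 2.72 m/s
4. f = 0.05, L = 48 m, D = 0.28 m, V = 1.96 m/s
Case 1: h_L = 3.385 m
Case 2: h_L = 6.729 m
Case 3: h_L = 7.438 m
Case 4: h_L = 1.678 m
Ranking (highest first): 3, 2, 1, 4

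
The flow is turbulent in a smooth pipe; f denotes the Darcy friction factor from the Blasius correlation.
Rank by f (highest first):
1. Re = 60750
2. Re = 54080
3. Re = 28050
Case 1: f = 0.02013
Case 2: f = 0.02072
Case 3: f = 0.02442
Ranking (highest first): 3, 2, 1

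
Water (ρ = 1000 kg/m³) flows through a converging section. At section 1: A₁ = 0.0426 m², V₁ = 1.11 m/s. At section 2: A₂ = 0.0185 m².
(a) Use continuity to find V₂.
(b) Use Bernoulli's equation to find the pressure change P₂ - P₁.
(a) Continuity: A₁V₁=A₂V₂ -> V₂=A₁V₁/A₂=0.0426*1.11/0.0185=2.56 m/s
(b) Bernoulli: P₂-P₁=0.5*rho*(V₁^2-V₂^2)/1000=0.5*1000*(1.11^2-2.56^2)/1000=-2.661 kPa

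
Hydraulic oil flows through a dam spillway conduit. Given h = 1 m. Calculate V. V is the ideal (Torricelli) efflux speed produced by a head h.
Formula: V = \sqrt{2 g h}
V = √(2·9.81·1) = 4.429 m/s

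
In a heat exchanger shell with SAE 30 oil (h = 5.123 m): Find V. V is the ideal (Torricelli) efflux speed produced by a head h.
Formula: V = \sqrt{2 g h}
V = √(2·9.81·5.123) = 10.03 m/s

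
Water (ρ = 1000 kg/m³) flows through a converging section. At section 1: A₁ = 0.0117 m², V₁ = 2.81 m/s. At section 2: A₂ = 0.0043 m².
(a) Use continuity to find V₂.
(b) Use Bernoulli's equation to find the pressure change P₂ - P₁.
(a) Continuity: A₁V₁=A₂V₂ -> V₂=A₁V₁/A₂=0.0117*2.81/0.0043=7.65 m/s
(b) Bernoulli: P₂-P₁=0.5*rho*(V₁^2-V₂^2)/1000=0.5*1000*(2.81^2-7.65^2)/1000=-25.31 kPa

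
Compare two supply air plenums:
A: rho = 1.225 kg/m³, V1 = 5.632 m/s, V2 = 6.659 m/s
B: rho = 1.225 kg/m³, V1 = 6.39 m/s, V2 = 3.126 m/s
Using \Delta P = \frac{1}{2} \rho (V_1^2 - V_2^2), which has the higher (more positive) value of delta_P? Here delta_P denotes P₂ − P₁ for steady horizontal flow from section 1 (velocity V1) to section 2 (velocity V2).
delta_P(A) = -0.007731 kPa, delta_P(B) = 0.01902 kPa. Answer: B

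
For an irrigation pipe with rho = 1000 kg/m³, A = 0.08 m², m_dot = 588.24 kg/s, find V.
Formula: \dot{m} = \rho A V
Substituting knowns: 588.24 = 1000·0.08·V
Solving for V: V = 588.24/(1000·0.08) = 7.353 m/s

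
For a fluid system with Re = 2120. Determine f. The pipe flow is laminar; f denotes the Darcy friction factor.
Formula: f = \frac{64}{Re}
f = 64/2120 = 0.03019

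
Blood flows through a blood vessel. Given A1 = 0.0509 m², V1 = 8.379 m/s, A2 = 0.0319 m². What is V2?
Formula: V_2 = \frac{A_1 V_1}{A_2}
V2 = 0.0509·8.379/0.0319 = 13.37 m/s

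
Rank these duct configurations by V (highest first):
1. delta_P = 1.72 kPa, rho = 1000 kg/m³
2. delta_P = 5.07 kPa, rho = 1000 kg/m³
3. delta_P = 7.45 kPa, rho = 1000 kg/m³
Case 1: V = 1.855 m/s
Case 2: V = 3.184 m/s
Case 3: V = 3.86 m/s
Ranking (highest first): 3, 2, 1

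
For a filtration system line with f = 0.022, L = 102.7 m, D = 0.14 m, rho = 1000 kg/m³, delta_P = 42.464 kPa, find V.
Formula: \Delta P = f \frac{L}{D} \frac{\rho V^2}{2}
Substituting knowns: 42.464 = 0.022·(102.7/0.14)·0.5·1000·V²/1000
Solving for V: V = √((42.464·1000)/(0.022·(102.7/0.14)·0.5·1000)) = 2.294 m/s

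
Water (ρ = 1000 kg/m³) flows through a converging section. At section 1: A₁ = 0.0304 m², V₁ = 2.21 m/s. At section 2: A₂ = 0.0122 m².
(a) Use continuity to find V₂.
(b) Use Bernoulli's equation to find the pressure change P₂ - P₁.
(a) Continuity: A₁V₁=A₂V₂ -> V₂=A₁V₁/A₂=0.0304*2.21/0.0122=5.51 m/s
(b) Bernoulli: P₂-P₁=0.5*rho*(V₁^2-V₂^2)/1000=0.5*1000*(2.21^2-5.51^2)/1000=-12.74 kPa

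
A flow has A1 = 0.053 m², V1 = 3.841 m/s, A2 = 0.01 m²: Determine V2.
Formula: V_2 = \frac{A_1 V_1}{A_2}
V2 = 0.053·3.841/0.01 = 20.36 m/s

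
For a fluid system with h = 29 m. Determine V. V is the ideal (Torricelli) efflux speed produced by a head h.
Formula: V = \sqrt{2 g h}
V = √(2·9.81·29) = 23.85 m/s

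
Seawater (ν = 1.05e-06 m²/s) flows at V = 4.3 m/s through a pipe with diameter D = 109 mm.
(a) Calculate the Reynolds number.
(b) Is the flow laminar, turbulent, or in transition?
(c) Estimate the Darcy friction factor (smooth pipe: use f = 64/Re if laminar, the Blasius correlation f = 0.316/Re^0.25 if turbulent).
(a) Re = V·D/ν = 4.3·0.109/1.05e-06 = 446380
(b) Flow regime: turbulent (Re > 4000)
(c) Friction factor: f = 0.316/Re^0.25 = 0.316/446380^0.25 = 0.01223 (Blasius is strictly valid for Re ≲ 1e5; used here as the smooth-pipe estimate the problem specifies)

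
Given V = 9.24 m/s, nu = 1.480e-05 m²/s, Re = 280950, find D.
Formula: Re = \frac{V D}{\nu}
Substituting knowns: 280950 = 9.24·D/1.480e-05
Solving for D: D = 280950·1.480e-05/9.24 = 0.45 m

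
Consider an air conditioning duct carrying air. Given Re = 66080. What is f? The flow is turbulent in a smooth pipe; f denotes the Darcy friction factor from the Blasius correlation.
Formula: f = \frac{0.316}{Re^{0.25}}
f = 0.316/66080^0.25 = 0.01971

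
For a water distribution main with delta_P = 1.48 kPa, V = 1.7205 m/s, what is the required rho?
Formula: V = \sqrt{\frac{2 \Delta P}{\rho}}
Substituting knowns: 1.7205 = √(2·(1.48·1000)/rho)
Solving for rho: rho = 2·(1.48·1000)/1.7205² = 1000 kg/m³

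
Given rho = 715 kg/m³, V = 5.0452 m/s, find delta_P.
Formula: V = \sqrt{\frac{2 \Delta P}{\rho}}
Substituting knowns: 5.0452 = √(2·(delta_P·1000)/715)
Solving for delta_P: delta_P = 5.0452²·715/2/1000 = 9.1 kPa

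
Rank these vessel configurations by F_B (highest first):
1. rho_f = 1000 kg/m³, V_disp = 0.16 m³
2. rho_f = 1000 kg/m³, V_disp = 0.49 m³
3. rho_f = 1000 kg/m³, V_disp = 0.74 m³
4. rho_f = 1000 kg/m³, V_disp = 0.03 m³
Case 1: F_B = 1570 N
Case 2: F_B = 4807 N
Case 3: F_B = 7259 N
Case 4: F_B = 294.3 N
Ranking (highest first): 3, 2, 1, 4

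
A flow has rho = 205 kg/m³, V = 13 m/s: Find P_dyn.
Formula: P_{dyn} = \frac{1}{2} \rho V^2
P_dyn = 0.5·205·13²/1000 = 17.32 kPa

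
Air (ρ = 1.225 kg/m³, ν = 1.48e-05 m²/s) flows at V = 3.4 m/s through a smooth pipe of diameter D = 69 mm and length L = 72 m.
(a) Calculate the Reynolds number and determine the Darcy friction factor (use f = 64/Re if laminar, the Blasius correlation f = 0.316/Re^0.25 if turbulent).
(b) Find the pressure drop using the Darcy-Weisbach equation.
(a) Re = V·D/ν = 3.4·0.069/1.48e-05 = 15851 → turbulent (Re > 4000); f = 0.316/Re^0.25 = 0.316/15851^0.25 = 0.028163
(b) Darcy-Weisbach: ΔP = f·(L/D)·½ρV²/1000 = 0.028163·(72/0.069)·½·1.225·3.4²/1000 = 0.2081 kPa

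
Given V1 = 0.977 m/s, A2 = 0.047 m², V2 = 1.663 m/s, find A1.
Formula: V_2 = \frac{A_1 V_1}{A_2}
Substituting knowns: 1.663 = A1·0.977/0.047
Solving for A1: A1 = 1.663·0.047/0.977 = 0.08 m²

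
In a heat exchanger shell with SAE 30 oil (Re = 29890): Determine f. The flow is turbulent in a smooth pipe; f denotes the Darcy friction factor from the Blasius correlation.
Formula: f = \frac{0.316}{Re^{0.25}}
f = 0.316/29890^0.25 = 0.02403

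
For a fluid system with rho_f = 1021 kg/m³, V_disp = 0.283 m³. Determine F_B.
Formula: F_B = \rho_f g V_{disp}
F_B = 1021·9.81·0.283 = 2835 N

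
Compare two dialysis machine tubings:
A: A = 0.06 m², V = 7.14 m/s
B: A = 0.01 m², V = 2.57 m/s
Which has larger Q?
Q(A) = 428.4 L/s, Q(B) = 25.7 L/s. Answer: A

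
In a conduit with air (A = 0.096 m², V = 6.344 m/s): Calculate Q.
Formula: Q = A V
Q = 0.096·6.344·1000 = 609 L/s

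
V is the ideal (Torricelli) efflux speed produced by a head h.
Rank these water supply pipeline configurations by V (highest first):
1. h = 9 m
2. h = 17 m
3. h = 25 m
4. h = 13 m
Case 1: V = 13.29 m/s
Case 2: V = 18.26 m/s
Case 3: V = 22.15 m/s
Case 4: V = 15.97 m/s
Ranking (highest first): 3, 2, 4, 1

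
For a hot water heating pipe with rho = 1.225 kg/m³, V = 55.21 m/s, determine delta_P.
Formula: V = \sqrt{\frac{2 \Delta P}{\rho}}
Substituting knowns: 55.21 = √(2·(delta_P·1000)/1.225)
Solving for delta_P: delta_P = 55.21²·1.225/2/1000 = 1.867 kPa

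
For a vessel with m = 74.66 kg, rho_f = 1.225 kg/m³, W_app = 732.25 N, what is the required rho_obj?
Formula: W_{app} = mg\left(1 - \frac{\rho_f}{\rho_{obj}}\right)
Substituting knowns: 732.25 = 74.66·9.81·(1 − 1.225/rho_obj)
Solving for rho_obj: rho_obj = 1.225/(1 − 732.25/(74.66·9.81)) = 5451 kg/m³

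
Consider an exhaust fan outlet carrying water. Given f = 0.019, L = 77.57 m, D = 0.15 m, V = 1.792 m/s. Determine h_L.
Formula: h_L = f \frac{L}{D} \frac{V^2}{2g}
h_L = 0.019·(77.57/0.15)·1.792²/(2·9.81) = 1.608 m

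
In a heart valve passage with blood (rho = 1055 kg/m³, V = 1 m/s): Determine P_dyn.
Formula: P_{dyn} = \frac{1}{2} \rho V^2
P_dyn = 0.5·1055·1²/1000 = 0.5275 kPa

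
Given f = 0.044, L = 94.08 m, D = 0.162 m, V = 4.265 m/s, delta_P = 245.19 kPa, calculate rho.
Formula: \Delta P = f \frac{L}{D} \frac{\rho V^2}{2}
Substituting knowns: 245.19 = 0.044·(94.08/0.162)·0.5·rho·4.265²/1000
Solving for rho: rho = (245.19·1000)/(0.044·(94.08/0.162)·0.5·4.265²) = 1055 kg/m³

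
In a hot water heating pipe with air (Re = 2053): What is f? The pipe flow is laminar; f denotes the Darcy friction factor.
Formula: f = \frac{64}{Re}
f = 64/2053 = 0.03117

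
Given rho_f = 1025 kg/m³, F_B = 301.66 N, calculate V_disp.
Formula: F_B = \rho_f g V_{disp}
Substituting knowns: 301.66 = 1025·9.81·V_disp
Solving for V_disp: V_disp = 301.66/(1025·9.81) = 0.03 m³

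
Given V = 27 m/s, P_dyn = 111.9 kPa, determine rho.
Formula: P_{dyn} = \frac{1}{2} \rho V^2
Substituting knowns: 111.9 = 0.5·rho·27²/1000
Solving for rho: rho = 2·(111.9·1000)/27² = 307 kg/m³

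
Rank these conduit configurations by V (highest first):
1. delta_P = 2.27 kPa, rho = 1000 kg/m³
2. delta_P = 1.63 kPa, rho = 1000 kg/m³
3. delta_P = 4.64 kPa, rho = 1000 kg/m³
Case 1: V = 2.131 m/s
Case 2: V = 1.806 m/s
Case 3: V = 3.046 m/s
Ranking (highest first): 3, 1, 2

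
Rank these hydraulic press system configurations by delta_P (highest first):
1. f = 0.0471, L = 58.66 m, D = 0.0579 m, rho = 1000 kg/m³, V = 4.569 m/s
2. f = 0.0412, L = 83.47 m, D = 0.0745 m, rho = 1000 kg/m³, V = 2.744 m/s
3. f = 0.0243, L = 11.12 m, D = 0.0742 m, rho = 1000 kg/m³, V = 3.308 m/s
Case 1: delta_P = 498.1 kPa
Case 2: delta_P = 173.8 kPa
Case 3: delta_P = 19.93 kPa
Ranking (highest first): 1, 2, 3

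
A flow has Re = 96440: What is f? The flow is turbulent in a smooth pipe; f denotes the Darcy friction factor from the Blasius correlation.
Formula: f = \frac{0.316}{Re^{0.25}}
f = 0.316/96440^0.25 = 0.01793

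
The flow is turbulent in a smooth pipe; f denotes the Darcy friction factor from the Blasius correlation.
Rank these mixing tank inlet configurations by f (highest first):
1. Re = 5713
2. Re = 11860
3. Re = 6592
Case 1: f = 0.03635
Case 2: f = 0.03028
Case 3: f = 0.03507
Ranking (highest first): 1, 3, 2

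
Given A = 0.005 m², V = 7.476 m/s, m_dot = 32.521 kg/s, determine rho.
Formula: \dot{m} = \rho A V
Substituting knowns: 32.521 = rho·0.005·7.476
Solving for rho: rho = 32.521/(0.005·7.476) = 870 kg/m³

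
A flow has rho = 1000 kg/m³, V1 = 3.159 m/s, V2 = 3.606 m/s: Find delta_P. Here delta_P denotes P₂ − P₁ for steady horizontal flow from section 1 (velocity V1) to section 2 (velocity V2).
Formula: \Delta P = \frac{1}{2} \rho (V_1^2 - V_2^2)
delta_P = 0.5·1000·(3.159² − 3.606²)/1000 = -1.512 kPa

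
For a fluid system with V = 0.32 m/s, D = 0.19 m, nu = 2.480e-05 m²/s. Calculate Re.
Formula: Re = \frac{V D}{\nu}
Re = 0.32·0.19/2.480e-05 = 2452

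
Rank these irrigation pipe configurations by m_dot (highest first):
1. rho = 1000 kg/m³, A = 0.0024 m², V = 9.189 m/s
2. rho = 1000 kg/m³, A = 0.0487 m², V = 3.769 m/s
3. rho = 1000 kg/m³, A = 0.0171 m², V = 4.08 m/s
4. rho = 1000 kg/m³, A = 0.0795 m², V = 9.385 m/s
Case 1: m_dot = 22.05 kg/s
Case 2: m_dot = 183.6 kg/s
Case 3: m_dot = 69.77 kg/s
Case 4: m_dot = 746.1 kg/s
Ranking (highest first): 4, 2, 3, 1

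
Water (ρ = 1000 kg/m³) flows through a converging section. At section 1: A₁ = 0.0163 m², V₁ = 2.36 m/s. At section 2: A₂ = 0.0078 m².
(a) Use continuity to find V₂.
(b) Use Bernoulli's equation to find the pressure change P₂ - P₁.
(a) Continuity: A₁V₁=A₂V₂ -> V₂=A₁V₁/A₂=0.0163*2.36/0.0078=4.93 m/s
(b) Bernoulli: P₂-P₁=0.5*rho*(V₁^2-V₂^2)/1000=0.5*1000*(2.36^2-4.93^2)/1000=-9.368 kPa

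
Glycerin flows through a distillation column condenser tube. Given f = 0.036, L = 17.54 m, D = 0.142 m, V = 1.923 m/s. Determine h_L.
Formula: h_L = f \frac{L}{D} \frac{V^2}{2g}
h_L = 0.036·(17.54/0.142)·1.923²/(2·9.81) = 0.8381 m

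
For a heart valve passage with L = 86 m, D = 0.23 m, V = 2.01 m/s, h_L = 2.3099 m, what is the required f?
Formula: h_L = f \frac{L}{D} \frac{V^2}{2g}
Substituting knowns: 2.3099 = f·(86/0.23)·2.01²/(2·9.81)
Solving for f: f = 2.3099·2·9.81/((86/0.23)·2.01²) = 0.03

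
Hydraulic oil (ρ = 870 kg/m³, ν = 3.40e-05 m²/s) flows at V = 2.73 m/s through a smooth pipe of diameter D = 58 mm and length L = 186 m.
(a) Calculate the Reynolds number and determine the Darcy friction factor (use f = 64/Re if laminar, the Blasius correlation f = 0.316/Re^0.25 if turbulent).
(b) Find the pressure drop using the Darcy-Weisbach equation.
(a) Re = V·D/ν = 2.73·0.058/3.40e-05 = 4657.1 → turbulent (Re > 4000); f = 0.316/Re^0.25 = 0.316/4657.1^0.25 = 0.038252
(b) Darcy-Weisbach: ΔP = f·(L/D)·½ρV²/1000 = 0.038252·(186/0.058)·½·870·2.73²/1000 = 397.7 kPa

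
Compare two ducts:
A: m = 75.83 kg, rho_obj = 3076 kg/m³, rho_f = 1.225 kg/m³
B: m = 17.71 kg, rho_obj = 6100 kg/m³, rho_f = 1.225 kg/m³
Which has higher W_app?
W_app(A) = 743.6 N, W_app(B) = 173.7 N. Answer: A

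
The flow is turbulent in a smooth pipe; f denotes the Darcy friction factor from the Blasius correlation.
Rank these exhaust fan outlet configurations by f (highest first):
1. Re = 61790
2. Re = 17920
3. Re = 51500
Case 1: f = 0.02004
Case 2: f = 0.02731
Case 3: f = 0.02098
Ranking (highest first): 2, 3, 1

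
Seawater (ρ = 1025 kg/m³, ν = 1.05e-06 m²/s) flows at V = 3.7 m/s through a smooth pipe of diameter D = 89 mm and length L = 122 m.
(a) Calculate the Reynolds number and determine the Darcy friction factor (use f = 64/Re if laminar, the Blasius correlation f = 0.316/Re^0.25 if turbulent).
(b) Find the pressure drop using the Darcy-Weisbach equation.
(a) Re = V·D/ν = 3.7·0.089/1.05e-06 = 313620 → turbulent (Re > 4000); f = 0.316/Re^0.25 = 0.316/313620^0.25 = 0.013353 (Blasius is strictly valid for Re ≲ 1e5; used here as the smooth-pipe estimate the problem specifies)
(b) Darcy-Weisbach: ΔP = f·(L/D)·½ρV²/1000 = 0.013353·(122/0.089)·½·1025·3.7²/1000 = 128.4 kPa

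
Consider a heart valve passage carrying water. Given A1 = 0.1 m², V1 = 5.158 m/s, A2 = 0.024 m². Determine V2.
Formula: V_2 = \frac{A_1 V_1}{A_2}
V2 = 0.1·5.158/0.024 = 21.49 m/s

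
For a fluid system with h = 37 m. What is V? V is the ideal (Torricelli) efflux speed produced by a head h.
Formula: V = \sqrt{2 g h}
V = √(2·9.81·37) = 26.94 m/s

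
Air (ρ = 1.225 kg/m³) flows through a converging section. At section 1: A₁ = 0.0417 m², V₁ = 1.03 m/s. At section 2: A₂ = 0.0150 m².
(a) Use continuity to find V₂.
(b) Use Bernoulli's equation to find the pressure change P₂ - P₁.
(a) Continuity: A₁V₁=A₂V₂ -> V₂=A₁V₁/A₂=0.0417*1.03/0.0150=2.86 m/s
(b) Bernoulli: P₂-P₁=0.5*rho*(V₁^2-V₂^2)/1000=0.5*1.225*(1.03^2-2.86^2)/1000=-0.00436 kPa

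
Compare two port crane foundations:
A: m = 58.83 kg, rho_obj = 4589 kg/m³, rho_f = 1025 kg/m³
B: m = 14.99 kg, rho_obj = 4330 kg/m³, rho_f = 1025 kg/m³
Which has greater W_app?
W_app(A) = 448.2 N, W_app(B) = 112.2 N. Answer: A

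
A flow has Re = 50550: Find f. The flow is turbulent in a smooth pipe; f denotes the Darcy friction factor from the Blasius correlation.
Formula: f = \frac{0.316}{Re^{0.25}}
f = 0.316/50550^0.25 = 0.02107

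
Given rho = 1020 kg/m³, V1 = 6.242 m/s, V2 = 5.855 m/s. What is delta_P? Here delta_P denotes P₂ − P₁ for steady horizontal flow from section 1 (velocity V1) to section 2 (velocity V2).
Formula: \Delta P = \frac{1}{2} \rho (V_1^2 - V_2^2)
delta_P = 0.5·1020·(6.242² − 5.855²)/1000 = 2.388 kPa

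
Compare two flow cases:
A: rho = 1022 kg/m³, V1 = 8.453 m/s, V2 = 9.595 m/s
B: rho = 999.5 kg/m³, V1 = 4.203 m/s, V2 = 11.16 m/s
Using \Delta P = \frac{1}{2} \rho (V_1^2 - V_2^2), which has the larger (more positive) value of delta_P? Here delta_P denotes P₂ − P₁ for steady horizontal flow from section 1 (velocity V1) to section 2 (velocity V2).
delta_P(A) = -10.53 kPa, delta_P(B) = -53.41 kPa. Answer: A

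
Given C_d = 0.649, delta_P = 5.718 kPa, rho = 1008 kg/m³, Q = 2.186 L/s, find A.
Formula: Q = C_d A \sqrt{\frac{2 \Delta P}{\rho}}
Substituting knowns: 2.186 = 0.649·A·√(2·(5.718·1000)/1008)·1000
Solving for A: A = (2.186/1000)/(0.649·√(2·(5.718·1000)/1008)) = 0.001 m²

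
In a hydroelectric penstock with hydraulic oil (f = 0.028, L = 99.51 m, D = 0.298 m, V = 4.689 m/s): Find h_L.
Formula: h_L = f \frac{L}{D} \frac{V^2}{2g}
h_L = 0.028·(99.51/0.298)·4.689²/(2·9.81) = 10.48 m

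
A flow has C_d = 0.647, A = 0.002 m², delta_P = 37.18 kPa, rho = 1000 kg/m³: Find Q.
Formula: Q = C_d A \sqrt{\frac{2 \Delta P}{\rho}}
Q = 0.647·0.002·√(2·(37.18·1000)/1000)·1000 = 11.16 L/s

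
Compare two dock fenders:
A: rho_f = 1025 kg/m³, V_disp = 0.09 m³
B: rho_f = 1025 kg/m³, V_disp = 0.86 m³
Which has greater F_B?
F_B(A) = 905 N, F_B(B) = 8648 N. Answer: B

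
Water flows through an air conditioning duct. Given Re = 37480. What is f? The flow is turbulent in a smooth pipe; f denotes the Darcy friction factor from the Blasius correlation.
Formula: f = \frac{0.316}{Re^{0.25}}
f = 0.316/37480^0.25 = 0.02271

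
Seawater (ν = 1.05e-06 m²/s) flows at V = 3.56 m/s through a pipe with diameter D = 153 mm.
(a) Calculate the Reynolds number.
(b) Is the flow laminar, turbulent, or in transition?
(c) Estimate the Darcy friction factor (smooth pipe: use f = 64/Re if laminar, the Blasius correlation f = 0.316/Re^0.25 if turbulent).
(a) Re = V·D/ν = 3.56·0.153/1.05e-06 = 518740
(b) Flow regime: turbulent (Re > 4000)
(c) Friction factor: f = 0.316/Re^0.25 = 0.316/518740^0.25 = 0.01177 (Blasius is strictly valid for Re ≲ 1e5; used here as the smooth-pipe estimate the problem specifies)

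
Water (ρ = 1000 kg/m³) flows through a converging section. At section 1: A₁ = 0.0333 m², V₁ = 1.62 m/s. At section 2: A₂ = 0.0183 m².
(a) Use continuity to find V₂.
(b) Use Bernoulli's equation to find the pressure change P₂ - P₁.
(a) Continuity: A₁V₁=A₂V₂ -> V₂=A₁V₁/A₂=0.0333*1.62/0.0183=2.95 m/s
(b) Bernoulli: P₂-P₁=0.5*rho*(V₁^2-V₂^2)/1000=0.5*1000*(1.62^2-2.95^2)/1000=-3.039 kPa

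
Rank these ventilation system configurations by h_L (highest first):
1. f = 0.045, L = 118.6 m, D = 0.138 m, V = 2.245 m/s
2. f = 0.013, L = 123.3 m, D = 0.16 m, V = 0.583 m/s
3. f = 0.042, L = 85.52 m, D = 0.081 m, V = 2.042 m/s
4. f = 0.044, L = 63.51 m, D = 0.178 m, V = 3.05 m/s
Case 1: h_L = 9.935 m
Case 2: h_L = 0.1735 m
Case 3: h_L = 9.424 m
Case 4: h_L = 7.443 m
Ranking (highest first): 1, 3, 4, 2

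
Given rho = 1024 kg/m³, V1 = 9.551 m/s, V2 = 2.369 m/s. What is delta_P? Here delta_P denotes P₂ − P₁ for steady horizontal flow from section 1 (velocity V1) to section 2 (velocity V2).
Formula: \Delta P = \frac{1}{2} \rho (V_1^2 - V_2^2)
delta_P = 0.5·1024·(9.551² − 2.369²)/1000 = 43.83 kPa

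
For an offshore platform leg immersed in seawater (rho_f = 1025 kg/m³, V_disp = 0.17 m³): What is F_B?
Formula: F_B = \rho_f g V_{disp}
F_B = 1025·9.81·0.17 = 1709 N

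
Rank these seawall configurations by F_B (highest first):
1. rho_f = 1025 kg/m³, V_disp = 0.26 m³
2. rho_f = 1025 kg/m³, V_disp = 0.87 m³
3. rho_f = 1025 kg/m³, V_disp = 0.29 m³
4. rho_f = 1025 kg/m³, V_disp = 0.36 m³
Case 1: F_B = 2614 N
Case 2: F_B = 8748 N
Case 3: F_B = 2916 N
Case 4: F_B = 3620 N
Ranking (highest first): 2, 4, 3, 1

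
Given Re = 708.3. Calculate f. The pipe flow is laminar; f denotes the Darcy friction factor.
Formula: f = \frac{64}{Re}
f = 64/708.3 = 0.09036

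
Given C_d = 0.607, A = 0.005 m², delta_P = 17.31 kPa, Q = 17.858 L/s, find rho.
Formula: Q = C_d A \sqrt{\frac{2 \Delta P}{\rho}}
Substituting knowns: 17.858 = 0.607·0.005·√(2·(17.31·1000)/rho)·1000
Solving for rho: rho = 2·(17.31·1000)/((17.858/1000)/(0.607·0.005))² = 1000 kg/m³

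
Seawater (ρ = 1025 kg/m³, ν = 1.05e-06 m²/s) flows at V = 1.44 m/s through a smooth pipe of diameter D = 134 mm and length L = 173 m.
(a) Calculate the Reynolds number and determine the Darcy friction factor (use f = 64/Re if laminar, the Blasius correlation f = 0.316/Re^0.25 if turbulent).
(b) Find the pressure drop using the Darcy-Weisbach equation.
(a) Re = V·D/ν = 1.44·0.134/1.05e-06 = 183770 → turbulent (Re > 4000); f = 0.316/Re^0.25 = 0.316/183770^0.25 = 0.015262 (Blasius is strictly valid for Re ≲ 1e5; used here as the smooth-pipe estimate the problem specifies)
(b) Darcy-Weisbach: ΔP = f·(L/D)·½ρV²/1000 = 0.015262·(173/0.134)·½·1025·1.44²/1000 = 20.94 kPa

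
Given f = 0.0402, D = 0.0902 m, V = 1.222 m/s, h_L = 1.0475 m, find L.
Formula: h_L = f \frac{L}{D} \frac{V^2}{2g}
Substituting knowns: 1.0475 = 0.0402·(L/0.0902)·1.222²/(2·9.81)
Solving for L: L = 1.0475·2·9.81·0.0902/(0.0402·1.222²) = 30.88 m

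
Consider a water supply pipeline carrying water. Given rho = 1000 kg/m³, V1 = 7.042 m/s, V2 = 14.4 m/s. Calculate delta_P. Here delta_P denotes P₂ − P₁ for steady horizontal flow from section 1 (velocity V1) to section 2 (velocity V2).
Formula: \Delta P = \frac{1}{2} \rho (V_1^2 - V_2^2)
delta_P = 0.5·1000·(7.042² − 14.4²)/1000 = -78.89 kPa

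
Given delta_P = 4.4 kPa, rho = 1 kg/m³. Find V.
Formula: V = \sqrt{\frac{2 \Delta P}{\rho}}
V = √(2·(4.4·1000)/1) = 93.81 m/s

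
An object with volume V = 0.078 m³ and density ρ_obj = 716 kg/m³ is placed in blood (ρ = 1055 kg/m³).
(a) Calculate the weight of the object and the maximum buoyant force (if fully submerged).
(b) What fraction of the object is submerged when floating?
(a) W=rho_obj*g*V=716*9.81*0.078=547.9 N; F_B(max)=rho*g*V=1055*9.81*0.078=807.3 N
(b) Floating fraction=rho_obj/rho=716/1055=0.679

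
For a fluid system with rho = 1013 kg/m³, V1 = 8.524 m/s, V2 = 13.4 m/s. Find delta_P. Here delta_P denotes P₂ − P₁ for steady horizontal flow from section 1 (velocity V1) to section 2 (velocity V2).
Formula: \Delta P = \frac{1}{2} \rho (V_1^2 - V_2^2)
delta_P = 0.5·1013·(8.524² − 13.4²)/1000 = -54.15 kPa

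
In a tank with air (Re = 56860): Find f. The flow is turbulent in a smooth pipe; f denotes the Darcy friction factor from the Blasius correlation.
Formula: f = \frac{0.316}{Re^{0.25}}
f = 0.316/56860^0.25 = 0.02046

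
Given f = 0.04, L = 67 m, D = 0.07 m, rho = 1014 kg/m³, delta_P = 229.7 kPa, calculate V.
Formula: \Delta P = f \frac{L}{D} \frac{\rho V^2}{2}
Substituting knowns: 229.7 = 0.04·(67/0.07)·0.5·1014·V²/1000
Solving for V: V = √((229.7·1000)/(0.04·(67/0.07)·0.5·1014)) = 3.44 m/s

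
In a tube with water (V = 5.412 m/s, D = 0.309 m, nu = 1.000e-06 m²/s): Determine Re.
Formula: Re = \frac{V D}{\nu}
Re = 5.412·0.309/1.000e-06 = 1.672e+06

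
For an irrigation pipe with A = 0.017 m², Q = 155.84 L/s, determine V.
Formula: Q = A V
Substituting knowns: 155.84 = 0.017·V·1000
Solving for V: V = (155.84/1000)/0.017 = 9.167 m/s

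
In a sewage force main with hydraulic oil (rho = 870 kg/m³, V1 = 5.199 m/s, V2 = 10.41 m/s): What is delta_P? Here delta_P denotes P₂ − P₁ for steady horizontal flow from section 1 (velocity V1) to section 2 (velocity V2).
Formula: \Delta P = \frac{1}{2} \rho (V_1^2 - V_2^2)
delta_P = 0.5·870·(5.199² − 10.41²)/1000 = -35.38 kPa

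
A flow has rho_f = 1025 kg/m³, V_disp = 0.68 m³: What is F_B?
Formula: F_B = \rho_f g V_{disp}
F_B = 1025·9.81·0.68 = 6838 N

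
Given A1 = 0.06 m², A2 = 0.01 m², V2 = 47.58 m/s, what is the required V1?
Formula: V_2 = \frac{A_1 V_1}{A_2}
Substituting knowns: 47.58 = 0.06·V1/0.01
Solving for V1: V1 = 47.58·0.01/0.06 = 7.93 m/s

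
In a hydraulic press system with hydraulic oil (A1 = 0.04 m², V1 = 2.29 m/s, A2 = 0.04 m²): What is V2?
Formula: V_2 = \frac{A_1 V_1}{A_2}
V2 = 0.04·2.29/0.04 = 2.29 m/s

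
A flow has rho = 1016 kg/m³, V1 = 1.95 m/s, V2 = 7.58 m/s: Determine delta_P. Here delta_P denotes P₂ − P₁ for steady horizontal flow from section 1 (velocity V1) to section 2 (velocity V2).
Formula: \Delta P = \frac{1}{2} \rho (V_1^2 - V_2^2)
delta_P = 0.5·1016·(1.95² − 7.58²)/1000 = -27.26 kPa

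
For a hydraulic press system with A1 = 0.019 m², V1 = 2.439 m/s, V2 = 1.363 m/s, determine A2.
Formula: V_2 = \frac{A_1 V_1}{A_2}
Substituting knowns: 1.363 = 0.019·2.439/A2
Solving for A2: A2 = 0.019·2.439/1.363 = 0.034 m²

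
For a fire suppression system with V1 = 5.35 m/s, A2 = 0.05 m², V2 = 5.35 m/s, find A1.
Formula: V_2 = \frac{A_1 V_1}{A_2}
Substituting knowns: 5.35 = A1·5.35/0.05
Solving for A1: A1 = 5.35·0.05/5.35 = 0.05 m²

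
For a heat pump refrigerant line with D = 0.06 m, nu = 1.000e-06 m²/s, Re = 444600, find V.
Formula: Re = \frac{V D}{\nu}
Substituting knowns: 444600 = V·0.06/1.000e-06
Solving for V: V = 444600·1.000e-06/0.06 = 7.41 m/s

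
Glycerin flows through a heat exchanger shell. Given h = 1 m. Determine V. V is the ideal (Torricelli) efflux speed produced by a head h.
Formula: V = \sqrt{2 g h}
V = √(2·9.81·1) = 4.429 m/s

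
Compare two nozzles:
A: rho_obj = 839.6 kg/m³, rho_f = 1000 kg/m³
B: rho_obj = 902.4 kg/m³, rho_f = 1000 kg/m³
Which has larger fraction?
fraction(A) = 0.8396, fraction(B) = 0.9024. Answer: B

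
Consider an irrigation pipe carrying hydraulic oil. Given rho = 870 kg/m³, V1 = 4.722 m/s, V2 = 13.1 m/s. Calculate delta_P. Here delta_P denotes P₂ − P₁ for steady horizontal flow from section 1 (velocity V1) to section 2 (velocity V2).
Formula: \Delta P = \frac{1}{2} \rho (V_1^2 - V_2^2)
delta_P = 0.5·870·(4.722² − 13.1²)/1000 = -64.95 kPa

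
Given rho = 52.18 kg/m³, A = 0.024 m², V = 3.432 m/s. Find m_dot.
Formula: \dot{m} = \rho A V
m_dot = 52.18·0.024·3.432 = 4.298 kg/s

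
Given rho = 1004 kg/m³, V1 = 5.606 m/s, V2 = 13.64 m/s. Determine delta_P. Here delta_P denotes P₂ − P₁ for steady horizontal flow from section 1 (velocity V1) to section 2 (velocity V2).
Formula: \Delta P = \frac{1}{2} \rho (V_1^2 - V_2^2)
delta_P = 0.5·1004·(5.606² − 13.64²)/1000 = -77.62 kPa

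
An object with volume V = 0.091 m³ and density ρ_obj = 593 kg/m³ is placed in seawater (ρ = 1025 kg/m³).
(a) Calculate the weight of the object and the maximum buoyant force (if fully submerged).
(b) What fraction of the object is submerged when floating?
(a) W=rho_obj*g*V=593*9.81*0.091=529.4 N; F_B(max)=rho*g*V=1025*9.81*0.091=915.0 N
(b) Floating fraction=rho_obj/rho=593/1025=0.579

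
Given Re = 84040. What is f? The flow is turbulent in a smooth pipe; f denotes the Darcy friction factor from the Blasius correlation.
Formula: f = \frac{0.316}{Re^{0.25}}
f = 0.316/84040^0.25 = 0.01856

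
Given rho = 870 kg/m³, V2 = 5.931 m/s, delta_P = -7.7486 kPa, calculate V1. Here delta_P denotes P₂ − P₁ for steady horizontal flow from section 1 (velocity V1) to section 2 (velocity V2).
Formula: \Delta P = \frac{1}{2} \rho (V_1^2 - V_2^2)
Substituting knowns: -7.7486 = 0.5·870·(V1² − 5.931²)/1000
Solving for V1: V1 = √(5.931² + 2·(-7.7486·1000)/870) = 4.167 m/s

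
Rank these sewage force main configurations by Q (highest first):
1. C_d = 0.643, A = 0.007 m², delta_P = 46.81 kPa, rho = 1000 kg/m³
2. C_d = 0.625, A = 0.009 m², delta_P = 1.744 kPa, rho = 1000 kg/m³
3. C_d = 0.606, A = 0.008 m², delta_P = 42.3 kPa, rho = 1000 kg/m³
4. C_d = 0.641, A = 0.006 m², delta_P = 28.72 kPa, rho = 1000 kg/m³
Case 1: Q = 43.55 L/s
Case 2: Q = 10.51 L/s
Case 3: Q = 44.59 L/s
Case 4: Q = 29.15 L/s
Ranking (highest first): 3, 1, 4, 2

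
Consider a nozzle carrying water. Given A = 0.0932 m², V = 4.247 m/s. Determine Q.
Formula: Q = A V
Q = 0.0932·4.247·1000 = 395.8 L/s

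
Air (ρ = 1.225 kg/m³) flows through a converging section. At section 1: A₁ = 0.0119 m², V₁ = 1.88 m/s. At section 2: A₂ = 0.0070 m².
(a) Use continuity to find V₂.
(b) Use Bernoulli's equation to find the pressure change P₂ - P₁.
(a) Continuity: A₁V₁=A₂V₂ -> V₂=A₁V₁/A₂=0.0119*1.88/0.0070=3.20 m/s
(b) Bernoulli: P₂-P₁=0.5*rho*(V₁^2-V₂^2)/1000=0.5*1.225*(1.88^2-3.20^2)/1000=-0.004107 kPa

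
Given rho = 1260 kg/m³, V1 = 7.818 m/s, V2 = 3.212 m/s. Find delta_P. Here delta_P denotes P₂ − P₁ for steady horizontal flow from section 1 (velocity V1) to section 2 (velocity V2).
Formula: \Delta P = \frac{1}{2} \rho (V_1^2 - V_2^2)
delta_P = 0.5·1260·(7.818² − 3.212²)/1000 = 32.01 kPa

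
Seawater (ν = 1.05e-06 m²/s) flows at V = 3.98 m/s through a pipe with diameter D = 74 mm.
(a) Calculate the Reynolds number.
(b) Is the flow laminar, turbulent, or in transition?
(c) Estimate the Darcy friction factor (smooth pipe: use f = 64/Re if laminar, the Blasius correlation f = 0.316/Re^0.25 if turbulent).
(a) Re = V·D/ν = 3.98·0.074/1.05e-06 = 280500
(b) Flow regime: turbulent (Re > 4000)
(c) Friction factor: f = 0.316/Re^0.25 = 0.316/280500^0.25 = 0.01373 (Blasius is strictly valid for Re ≲ 1e5; used here as the smooth-pipe estimate the problem specifies)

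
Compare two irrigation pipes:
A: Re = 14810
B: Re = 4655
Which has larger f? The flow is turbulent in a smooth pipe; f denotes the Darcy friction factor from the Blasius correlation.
f(A) = 0.02864, f(B) = 0.03826. Answer: B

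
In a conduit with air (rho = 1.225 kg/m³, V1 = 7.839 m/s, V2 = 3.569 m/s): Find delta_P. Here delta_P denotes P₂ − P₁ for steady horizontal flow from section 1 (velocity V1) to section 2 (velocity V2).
Formula: \Delta P = \frac{1}{2} \rho (V_1^2 - V_2^2)
delta_P = 0.5·1.225·(7.839² − 3.569²)/1000 = 0.02984 kPa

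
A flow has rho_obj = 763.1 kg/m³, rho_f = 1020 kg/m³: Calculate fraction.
Formula: f_{sub} = \frac{\rho_{obj}}{\rho_f}
fraction = 763.1/1020 = 0.7481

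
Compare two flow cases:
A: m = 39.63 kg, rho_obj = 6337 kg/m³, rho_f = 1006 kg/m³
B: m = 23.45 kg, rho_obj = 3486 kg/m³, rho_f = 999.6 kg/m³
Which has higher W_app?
W_app(A) = 327.1 N, W_app(B) = 164.1 N. Answer: A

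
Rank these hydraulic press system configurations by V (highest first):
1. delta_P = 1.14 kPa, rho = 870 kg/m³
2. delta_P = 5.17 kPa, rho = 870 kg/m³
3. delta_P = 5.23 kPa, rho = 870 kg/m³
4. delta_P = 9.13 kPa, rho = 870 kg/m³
Case 1: V = 1.619 m/s
Case 2: V = 3.447 m/s
Case 3: V = 3.467 m/s
Case 4: V = 4.581 m/s
Ranking (highest first): 4, 3, 2, 1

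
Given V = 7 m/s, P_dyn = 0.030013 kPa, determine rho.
Formula: P_{dyn} = \frac{1}{2} \rho V^2
Substituting knowns: 0.030013 = 0.5·rho·7²/1000
Solving for rho: rho = 2·(0.030013·1000)/7² = 1.225 kg/m³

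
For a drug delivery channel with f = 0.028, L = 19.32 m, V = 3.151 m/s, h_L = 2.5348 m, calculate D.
Formula: h_L = f \frac{L}{D} \frac{V^2}{2g}
Substituting knowns: 2.5348 = 0.028·(19.32/D)·3.151²/(2·9.81)
Solving for D: D = 0.028·19.32·3.151²/(2·9.81·2.5348) = 0.108 m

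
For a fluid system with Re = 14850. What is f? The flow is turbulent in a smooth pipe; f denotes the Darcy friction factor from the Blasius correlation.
Formula: f = \frac{0.316}{Re^{0.25}}
f = 0.316/14850^0.25 = 0.02863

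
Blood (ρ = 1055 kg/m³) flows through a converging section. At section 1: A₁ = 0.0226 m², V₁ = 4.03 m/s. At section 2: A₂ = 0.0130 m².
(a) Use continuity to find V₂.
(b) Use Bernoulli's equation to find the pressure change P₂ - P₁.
(a) Continuity: A₁V₁=A₂V₂ -> V₂=A₁V₁/A₂=0.0226*4.03/0.0130=7.01 m/s
(b) Bernoulli: P₂-P₁=0.5*rho*(V₁^2-V₂^2)/1000=0.5*1055*(4.03^2-7.01^2)/1000=-17.35 kPa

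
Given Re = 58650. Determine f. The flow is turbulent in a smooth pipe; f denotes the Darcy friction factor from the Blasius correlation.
Formula: f = \frac{0.316}{Re^{0.25}}
f = 0.316/58650^0.25 = 0.02031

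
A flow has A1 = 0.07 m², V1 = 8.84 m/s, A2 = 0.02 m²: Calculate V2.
Formula: V_2 = \frac{A_1 V_1}{A_2}
V2 = 0.07·8.84/0.02 = 30.94 m/s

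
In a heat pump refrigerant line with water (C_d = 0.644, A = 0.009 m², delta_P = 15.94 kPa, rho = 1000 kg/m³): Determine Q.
Formula: Q = C_d A \sqrt{\frac{2 \Delta P}{\rho}}
Q = 0.644·0.009·√(2·(15.94·1000)/1000)·1000 = 32.73 L/s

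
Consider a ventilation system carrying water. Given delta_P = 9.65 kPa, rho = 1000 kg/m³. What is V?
Formula: V = \sqrt{\frac{2 \Delta P}{\rho}}
V = √(2·(9.65·1000)/1000) = 4.393 m/s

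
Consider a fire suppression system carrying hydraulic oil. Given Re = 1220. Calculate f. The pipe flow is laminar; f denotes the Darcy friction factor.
Formula: f = \frac{64}{Re}
f = 64/1220 = 0.05246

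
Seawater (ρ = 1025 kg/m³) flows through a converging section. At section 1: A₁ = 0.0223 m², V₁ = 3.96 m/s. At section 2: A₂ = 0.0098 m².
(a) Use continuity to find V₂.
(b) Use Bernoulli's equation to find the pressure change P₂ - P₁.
(a) Continuity: A₁V₁=A₂V₂ -> V₂=A₁V₁/A₂=0.0223*3.96/0.0098=9.01 m/s
(b) Bernoulli: P₂-P₁=0.5*rho*(V₁^2-V₂^2)/1000=0.5*1025*(3.96^2-9.01^2)/1000=-33.57 kPa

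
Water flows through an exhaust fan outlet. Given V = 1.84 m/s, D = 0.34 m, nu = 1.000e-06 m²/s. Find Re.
Formula: Re = \frac{V D}{\nu}
Re = 1.84·0.34/1.000e-06 = 625600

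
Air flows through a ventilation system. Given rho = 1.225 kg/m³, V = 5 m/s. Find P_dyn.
Formula: P_{dyn} = \frac{1}{2} \rho V^2
P_dyn = 0.5·1.225·5²/1000 = 0.01531 kPa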